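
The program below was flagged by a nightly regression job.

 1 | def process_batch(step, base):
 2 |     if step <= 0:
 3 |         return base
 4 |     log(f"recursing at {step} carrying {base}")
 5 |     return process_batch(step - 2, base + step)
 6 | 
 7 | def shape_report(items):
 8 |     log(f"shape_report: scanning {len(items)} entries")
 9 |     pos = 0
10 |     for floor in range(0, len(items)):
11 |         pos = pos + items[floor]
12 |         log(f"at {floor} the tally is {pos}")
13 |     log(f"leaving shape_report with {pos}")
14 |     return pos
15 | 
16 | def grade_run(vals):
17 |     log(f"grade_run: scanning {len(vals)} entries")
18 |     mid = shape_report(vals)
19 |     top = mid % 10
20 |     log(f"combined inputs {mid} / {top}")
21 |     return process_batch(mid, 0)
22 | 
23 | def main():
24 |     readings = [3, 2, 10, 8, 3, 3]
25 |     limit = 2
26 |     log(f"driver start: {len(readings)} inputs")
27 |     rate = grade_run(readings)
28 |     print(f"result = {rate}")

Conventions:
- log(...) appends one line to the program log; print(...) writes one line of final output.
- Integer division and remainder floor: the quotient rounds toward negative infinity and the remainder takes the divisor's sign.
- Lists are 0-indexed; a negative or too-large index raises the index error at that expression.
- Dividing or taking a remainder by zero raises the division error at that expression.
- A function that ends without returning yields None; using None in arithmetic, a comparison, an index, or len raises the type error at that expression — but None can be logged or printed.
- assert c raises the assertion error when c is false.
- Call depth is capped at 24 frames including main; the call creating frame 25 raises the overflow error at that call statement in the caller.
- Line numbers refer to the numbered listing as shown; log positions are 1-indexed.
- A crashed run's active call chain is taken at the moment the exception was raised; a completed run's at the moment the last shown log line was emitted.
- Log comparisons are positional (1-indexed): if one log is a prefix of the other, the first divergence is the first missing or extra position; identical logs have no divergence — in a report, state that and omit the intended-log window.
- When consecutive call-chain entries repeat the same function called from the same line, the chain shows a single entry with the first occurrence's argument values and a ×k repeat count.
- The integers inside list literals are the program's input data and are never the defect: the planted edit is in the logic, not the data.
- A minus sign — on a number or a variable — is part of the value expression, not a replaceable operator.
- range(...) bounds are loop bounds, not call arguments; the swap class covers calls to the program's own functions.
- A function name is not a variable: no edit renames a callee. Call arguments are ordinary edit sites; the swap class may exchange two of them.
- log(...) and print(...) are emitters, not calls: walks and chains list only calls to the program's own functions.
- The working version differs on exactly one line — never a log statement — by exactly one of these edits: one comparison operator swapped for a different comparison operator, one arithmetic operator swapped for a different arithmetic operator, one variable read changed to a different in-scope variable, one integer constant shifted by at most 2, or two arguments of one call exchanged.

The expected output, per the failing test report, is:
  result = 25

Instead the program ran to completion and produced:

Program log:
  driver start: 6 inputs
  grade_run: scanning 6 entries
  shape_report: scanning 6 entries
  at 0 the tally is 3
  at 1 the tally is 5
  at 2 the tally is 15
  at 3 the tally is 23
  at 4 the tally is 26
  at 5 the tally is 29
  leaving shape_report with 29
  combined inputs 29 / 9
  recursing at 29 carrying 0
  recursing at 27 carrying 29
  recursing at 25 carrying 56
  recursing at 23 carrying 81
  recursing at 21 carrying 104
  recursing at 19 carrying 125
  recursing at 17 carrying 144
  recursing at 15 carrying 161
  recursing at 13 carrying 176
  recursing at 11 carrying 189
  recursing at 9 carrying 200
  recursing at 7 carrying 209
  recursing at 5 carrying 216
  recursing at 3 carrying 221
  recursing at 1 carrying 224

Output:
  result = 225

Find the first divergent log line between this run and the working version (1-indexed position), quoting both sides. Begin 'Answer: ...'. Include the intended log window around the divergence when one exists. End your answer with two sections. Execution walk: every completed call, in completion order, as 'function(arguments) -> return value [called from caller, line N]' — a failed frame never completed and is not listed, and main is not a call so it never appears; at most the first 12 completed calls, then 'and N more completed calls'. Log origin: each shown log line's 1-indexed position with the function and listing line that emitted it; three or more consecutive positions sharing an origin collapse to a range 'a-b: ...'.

Answer: position 12; shown 'recursing at 29 carrying 0' vs intended 'recursing at 9 carrying 0'.
Intended log window:
  10: leaving shape_report with 29
  11: combined inputs 29 / 9
  12: recursing at 9 carrying 0
  13: recursing at 7 carrying 9
Execution walk:
  shape_report([3, 2, 10, 8, 3, 3]) -> 29  [called from grade_run, line 18]
  process_batch(-1, 225) -> 225  [called from process_batch, line 5]
  process_batch(1, 224) -> 225  [called from process_batch, line 5]
  process_batch(3, 221) -> 225  [called from process_batch, line 5]
  process_batch(5, 216) -> 225  [called from process_batch, line 5]
  process_batch(7, 209) -> 225  [called from process_batch, line 5]
  process_batch(9, 200) -> 225  [called from process_batch, line 5]
  process_batch(11, 189) -> 225  [called from process_batch, line 5]
  process_batch(13, 176) -> 225  [called from process_batch, line 5]
  process_batch(15, 161) -> 225  [called from process_batch, line 5]
  process_batch(17, 144) -> 225  [called from process_batch, line 5]
  process_batch(19, 125) -> 225  [called from process_batch, line 5]
  ... and 6 more completed calls
Log origin:
  1 — main, line 26
  2 — grade_run, line 17
  3 — shape_report, line 8
  4-9 — shape_report, line 12
  10 — shape_report, line 13
  11 — grade_run, line 20
  12-26 — process_batch, line 4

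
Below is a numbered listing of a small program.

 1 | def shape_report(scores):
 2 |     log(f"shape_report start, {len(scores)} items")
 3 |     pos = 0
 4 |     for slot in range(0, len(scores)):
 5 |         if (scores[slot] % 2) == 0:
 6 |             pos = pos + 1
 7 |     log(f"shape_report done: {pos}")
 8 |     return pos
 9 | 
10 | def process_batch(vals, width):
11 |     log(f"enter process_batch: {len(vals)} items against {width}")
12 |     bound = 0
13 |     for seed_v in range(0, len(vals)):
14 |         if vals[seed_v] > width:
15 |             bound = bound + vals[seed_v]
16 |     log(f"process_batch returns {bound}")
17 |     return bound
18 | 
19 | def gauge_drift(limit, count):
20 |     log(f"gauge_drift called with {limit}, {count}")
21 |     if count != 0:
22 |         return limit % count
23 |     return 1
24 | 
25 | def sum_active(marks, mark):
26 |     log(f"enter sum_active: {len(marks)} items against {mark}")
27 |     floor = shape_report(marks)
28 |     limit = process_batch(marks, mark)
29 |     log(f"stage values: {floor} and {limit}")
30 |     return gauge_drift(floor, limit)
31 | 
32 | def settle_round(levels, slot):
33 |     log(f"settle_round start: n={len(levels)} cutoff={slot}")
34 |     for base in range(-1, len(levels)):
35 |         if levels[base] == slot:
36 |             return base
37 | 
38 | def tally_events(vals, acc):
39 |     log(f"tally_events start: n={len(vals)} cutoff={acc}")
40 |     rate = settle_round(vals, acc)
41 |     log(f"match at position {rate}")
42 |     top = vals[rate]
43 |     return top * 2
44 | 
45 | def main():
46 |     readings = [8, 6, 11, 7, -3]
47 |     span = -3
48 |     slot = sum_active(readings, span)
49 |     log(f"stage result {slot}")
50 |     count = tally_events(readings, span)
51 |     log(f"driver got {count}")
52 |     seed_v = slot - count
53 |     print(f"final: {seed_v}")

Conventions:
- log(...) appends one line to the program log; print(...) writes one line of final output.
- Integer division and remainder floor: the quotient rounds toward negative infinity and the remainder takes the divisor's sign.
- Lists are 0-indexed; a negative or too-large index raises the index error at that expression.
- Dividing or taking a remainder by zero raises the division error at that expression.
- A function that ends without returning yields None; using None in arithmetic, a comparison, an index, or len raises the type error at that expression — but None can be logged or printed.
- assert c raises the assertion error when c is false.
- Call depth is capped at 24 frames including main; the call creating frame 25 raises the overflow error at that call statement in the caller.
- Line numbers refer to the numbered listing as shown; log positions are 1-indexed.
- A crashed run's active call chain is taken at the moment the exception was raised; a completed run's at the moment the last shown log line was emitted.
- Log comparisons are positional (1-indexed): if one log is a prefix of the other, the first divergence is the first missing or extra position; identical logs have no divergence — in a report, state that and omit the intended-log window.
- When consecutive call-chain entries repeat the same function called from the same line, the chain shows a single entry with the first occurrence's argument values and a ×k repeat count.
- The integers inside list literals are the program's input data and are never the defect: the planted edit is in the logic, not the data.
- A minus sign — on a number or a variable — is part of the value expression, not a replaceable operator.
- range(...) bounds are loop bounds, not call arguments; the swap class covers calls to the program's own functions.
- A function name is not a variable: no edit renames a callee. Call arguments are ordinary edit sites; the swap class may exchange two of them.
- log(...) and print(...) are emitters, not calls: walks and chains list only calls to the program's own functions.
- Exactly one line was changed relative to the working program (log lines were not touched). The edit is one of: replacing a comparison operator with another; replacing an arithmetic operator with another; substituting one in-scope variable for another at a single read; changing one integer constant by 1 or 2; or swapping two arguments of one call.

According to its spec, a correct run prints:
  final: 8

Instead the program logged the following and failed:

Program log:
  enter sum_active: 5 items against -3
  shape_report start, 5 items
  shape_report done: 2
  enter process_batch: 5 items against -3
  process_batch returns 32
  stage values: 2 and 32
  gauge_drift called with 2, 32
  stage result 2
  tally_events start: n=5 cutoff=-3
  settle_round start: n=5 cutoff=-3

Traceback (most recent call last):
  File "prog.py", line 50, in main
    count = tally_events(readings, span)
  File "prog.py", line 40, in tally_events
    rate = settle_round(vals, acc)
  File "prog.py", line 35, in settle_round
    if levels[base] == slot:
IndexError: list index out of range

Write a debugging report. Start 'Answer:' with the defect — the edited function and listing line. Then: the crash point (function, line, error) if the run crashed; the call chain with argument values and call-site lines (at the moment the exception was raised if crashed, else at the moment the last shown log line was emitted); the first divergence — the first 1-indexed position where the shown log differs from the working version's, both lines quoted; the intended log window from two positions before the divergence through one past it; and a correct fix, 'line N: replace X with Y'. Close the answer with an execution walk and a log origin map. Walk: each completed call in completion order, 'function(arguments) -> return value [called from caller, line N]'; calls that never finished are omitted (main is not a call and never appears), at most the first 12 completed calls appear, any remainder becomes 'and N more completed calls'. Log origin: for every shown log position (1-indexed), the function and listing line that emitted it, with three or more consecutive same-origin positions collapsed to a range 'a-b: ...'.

Answer: the defect is in settle_round at line 34.
Key fact: The shown log is a 10-line prefix of the intended one, whose next entry is 'match at position 4'.
Crash: settle_round, line 35, IndexError.
Call chain: main -> tally_events([8, 6, 11, 7, -3], -3) (called at line 50) -> settle_round([8, 6, 11, 7, -3], -3) (called at line 40).
First divergence: position 11 — after 10 matching lines the faulty run goes silent; intended next line 'match at position 4'.
Intended log window:
  9: tally_events start: n=5 cutoff=-3
  10: settle_round start: n=5 cutoff=-3
  11: match at position 4
  12: driver got -6
Execution walk:
  shape_report([8, 6, 11, 7, -3]) -> 2  [called from sum_active, line 27]
  process_batch([8, 6, 11, 7, -3], -3) -> 32  [called from sum_active, line 28]
  gauge_drift(2, 32) -> 2  [called from sum_active, line 30]
  sum_active([8, 6, 11, 7, -3], -3) -> 2  [called from main, line 48]
Origin of each log line:
  1: emitted by sum_active (line 26)
  2: emitted by shape_report (line 2)
  3: emitted by shape_report (line 7)
  4: emitted by process_batch (line 11)
  5: emitted by process_batch (line 16)
  6: emitted by sum_active (line 29)
  7: emitted by gauge_drift (line 20)
  8: emitted by main (line 49)
  9: emitted by tally_events (line 39)
  10: emitted by settle_round (line 33)
A correct fix: line 34: replace `-1` with `0`.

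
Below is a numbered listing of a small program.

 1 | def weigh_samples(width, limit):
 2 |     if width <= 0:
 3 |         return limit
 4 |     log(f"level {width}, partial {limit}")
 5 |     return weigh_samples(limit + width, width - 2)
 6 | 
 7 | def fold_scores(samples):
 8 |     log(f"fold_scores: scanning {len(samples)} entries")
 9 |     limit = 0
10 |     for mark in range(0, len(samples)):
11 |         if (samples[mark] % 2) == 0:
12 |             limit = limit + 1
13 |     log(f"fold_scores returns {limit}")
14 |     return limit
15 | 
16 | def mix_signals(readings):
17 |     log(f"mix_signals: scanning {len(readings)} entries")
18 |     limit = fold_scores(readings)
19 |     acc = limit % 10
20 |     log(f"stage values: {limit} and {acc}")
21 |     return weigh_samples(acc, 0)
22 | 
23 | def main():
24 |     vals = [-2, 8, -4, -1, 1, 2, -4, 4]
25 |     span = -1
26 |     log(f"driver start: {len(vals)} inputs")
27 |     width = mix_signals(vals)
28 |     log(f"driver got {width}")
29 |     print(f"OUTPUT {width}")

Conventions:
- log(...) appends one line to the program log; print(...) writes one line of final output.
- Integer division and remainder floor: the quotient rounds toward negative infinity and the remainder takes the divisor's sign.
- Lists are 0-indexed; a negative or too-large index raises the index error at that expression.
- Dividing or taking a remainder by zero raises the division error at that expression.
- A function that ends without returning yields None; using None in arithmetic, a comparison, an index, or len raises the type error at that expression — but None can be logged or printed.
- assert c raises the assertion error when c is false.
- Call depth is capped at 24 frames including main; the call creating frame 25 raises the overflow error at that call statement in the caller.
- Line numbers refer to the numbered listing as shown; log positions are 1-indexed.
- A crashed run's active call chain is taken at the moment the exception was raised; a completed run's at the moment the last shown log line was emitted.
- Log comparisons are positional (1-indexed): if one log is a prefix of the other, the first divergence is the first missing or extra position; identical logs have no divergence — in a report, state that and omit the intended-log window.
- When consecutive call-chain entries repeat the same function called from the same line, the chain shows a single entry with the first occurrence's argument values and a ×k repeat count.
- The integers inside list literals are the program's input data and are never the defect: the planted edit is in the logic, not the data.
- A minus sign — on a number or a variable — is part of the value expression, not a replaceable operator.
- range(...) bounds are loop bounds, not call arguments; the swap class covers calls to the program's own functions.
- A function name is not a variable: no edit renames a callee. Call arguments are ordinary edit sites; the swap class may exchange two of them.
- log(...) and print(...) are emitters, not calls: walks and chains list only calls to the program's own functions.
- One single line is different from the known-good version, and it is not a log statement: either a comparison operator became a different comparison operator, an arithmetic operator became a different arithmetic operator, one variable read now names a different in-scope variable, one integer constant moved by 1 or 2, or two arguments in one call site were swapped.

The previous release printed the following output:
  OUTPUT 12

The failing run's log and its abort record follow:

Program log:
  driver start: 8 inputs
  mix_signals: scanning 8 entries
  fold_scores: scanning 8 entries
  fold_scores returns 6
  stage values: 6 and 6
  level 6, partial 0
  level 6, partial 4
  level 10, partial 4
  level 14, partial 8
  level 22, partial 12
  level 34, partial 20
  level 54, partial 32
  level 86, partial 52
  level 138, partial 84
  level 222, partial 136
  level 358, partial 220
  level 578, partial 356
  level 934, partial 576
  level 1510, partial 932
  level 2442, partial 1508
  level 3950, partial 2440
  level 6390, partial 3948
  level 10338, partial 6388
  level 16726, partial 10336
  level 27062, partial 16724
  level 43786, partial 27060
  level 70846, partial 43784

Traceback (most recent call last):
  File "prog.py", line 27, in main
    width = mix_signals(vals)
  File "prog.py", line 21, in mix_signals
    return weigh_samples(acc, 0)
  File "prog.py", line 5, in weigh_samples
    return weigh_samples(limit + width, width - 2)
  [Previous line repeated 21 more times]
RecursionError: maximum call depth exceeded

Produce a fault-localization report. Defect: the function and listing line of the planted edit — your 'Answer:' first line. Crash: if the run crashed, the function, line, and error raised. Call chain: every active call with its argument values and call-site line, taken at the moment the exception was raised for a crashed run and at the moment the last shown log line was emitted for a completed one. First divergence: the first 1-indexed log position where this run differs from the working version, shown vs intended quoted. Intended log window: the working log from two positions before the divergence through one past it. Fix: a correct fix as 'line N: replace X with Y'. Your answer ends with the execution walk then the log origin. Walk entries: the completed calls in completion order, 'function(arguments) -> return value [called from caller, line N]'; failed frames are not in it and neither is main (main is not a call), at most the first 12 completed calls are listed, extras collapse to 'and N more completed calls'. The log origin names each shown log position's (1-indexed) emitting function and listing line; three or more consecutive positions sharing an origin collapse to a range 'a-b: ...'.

Answer: the defect is in weigh_samples at line 5.
Core observation: The earliest visible damage is log position 7 — 'level 6, partial 4' rather than the intended 'level 4, partial 6'.
Crash: weigh_samples, line 5, RecursionError.
Call chain: main -> mix_signals([-2, 8, -4, -1, 1, 2, -4, 4]) (called at line 27) -> weigh_samples(6, 0) (called at line 21) -> weigh_samples(6, 4) (called at line 5) ×21.
First divergence: position 7; shown 'level 6, partial 4' vs intended 'level 4, partial 6'.
Intended log window:
  5: stage values: 6 and 6
  6: level 6, partial 0
  7: level 4, partial 6
  8: level 2, partial 10
Execution walk:
  fold_scores([-2, 8, -4, -1, 1, 2, -4, 4]) -> 6  [called from mix_signals, line 18]
Log line origins:
  1 — main, line 26
  2 — mix_signals, line 17
  3 — fold_scores, line 8
  4 — fold_scores, line 13
  5 — mix_signals, line 20
  6-27 — weigh_samples, line 4
A correct fix: line 5: replace `weigh_samples(limit + width, width - 2)` with `weigh_samples(width - 2, limit + width)`.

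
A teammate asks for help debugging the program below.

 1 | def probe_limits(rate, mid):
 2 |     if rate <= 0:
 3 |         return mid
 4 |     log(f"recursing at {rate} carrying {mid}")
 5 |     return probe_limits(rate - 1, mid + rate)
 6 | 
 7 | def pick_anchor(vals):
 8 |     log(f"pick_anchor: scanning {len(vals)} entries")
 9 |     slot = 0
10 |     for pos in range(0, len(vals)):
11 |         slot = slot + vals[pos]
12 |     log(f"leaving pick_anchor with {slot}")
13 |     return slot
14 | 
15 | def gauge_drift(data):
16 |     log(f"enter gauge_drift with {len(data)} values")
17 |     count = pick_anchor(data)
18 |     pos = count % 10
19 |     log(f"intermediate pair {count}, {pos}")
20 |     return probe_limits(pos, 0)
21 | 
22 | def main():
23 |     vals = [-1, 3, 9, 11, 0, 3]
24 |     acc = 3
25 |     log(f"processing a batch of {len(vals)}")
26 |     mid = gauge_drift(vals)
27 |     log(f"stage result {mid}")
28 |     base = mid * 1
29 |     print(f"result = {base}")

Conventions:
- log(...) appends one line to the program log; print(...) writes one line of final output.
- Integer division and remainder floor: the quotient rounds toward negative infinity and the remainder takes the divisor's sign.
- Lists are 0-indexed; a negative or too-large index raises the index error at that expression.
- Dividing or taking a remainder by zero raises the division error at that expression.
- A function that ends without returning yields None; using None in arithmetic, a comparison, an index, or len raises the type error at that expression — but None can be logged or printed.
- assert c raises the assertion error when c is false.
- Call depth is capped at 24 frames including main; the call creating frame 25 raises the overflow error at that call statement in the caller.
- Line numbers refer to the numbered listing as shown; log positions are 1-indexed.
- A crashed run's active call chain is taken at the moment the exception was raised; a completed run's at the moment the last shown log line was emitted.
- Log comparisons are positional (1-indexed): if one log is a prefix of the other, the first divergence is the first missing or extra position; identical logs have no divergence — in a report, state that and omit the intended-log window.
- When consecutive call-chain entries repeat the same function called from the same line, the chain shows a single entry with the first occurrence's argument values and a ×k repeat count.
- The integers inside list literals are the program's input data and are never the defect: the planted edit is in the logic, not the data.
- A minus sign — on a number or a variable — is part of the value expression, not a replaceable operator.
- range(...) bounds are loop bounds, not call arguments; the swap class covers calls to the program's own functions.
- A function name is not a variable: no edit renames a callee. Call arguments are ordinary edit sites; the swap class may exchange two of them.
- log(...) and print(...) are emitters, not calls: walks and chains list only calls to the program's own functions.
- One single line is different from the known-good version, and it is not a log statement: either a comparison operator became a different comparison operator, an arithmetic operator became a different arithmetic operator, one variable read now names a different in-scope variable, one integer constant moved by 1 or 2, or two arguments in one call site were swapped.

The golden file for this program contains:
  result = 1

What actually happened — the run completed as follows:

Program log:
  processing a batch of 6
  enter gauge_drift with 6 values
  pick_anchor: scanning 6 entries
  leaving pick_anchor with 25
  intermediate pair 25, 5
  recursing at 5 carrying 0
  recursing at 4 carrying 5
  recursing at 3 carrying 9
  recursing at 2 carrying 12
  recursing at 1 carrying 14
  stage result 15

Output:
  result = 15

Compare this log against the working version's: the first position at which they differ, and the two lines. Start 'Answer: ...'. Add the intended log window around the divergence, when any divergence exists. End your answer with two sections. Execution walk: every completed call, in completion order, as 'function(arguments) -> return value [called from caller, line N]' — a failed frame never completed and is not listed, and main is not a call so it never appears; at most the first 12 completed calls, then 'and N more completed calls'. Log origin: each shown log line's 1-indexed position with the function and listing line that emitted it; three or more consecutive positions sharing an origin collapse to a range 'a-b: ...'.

Answer: at position 5 the run shows 'intermediate pair 25, 5' where the working version logs 'intermediate pair 25, 1'.
Intended log window:
  3: pick_anchor: scanning 6 entries
  4: leaving pick_anchor with 25
  5: intermediate pair 25, 1
  6: recursing at 1 carrying 0
Execution walk:
  pick_anchor([-1, 3, 9, 11, 0, 3]) -> 25  [called from gauge_drift, line 17]
  probe_limits(0, 15) -> 15  [called from probe_limits, line 5]
  probe_limits(1, 14) -> 15  [called from probe_limits, line 5]
  probe_limits(2, 12) -> 15  [called from probe_limits, line 5]
  probe_limits(3, 9) -> 15  [called from probe_limits, line 5]
  probe_limits(4, 5) -> 15  [called from probe_limits, line 5]
  probe_limits(5, 0) -> 15  [called from gauge_drift, line 20]
  gauge_drift([-1, 3, 9, 11, 0, 3]) -> 15  [called from main, line 26]
Log line origins:
  1: emitted by main (line 25)
  2: emitted by gauge_drift (line 16)
  3: emitted by pick_anchor (line 8)
  4: emitted by pick_anchor (line 12)
  5: emitted by gauge_drift (line 19)
  6-10: emitted by probe_limits (line 4)
  11: emitted by main (line 27)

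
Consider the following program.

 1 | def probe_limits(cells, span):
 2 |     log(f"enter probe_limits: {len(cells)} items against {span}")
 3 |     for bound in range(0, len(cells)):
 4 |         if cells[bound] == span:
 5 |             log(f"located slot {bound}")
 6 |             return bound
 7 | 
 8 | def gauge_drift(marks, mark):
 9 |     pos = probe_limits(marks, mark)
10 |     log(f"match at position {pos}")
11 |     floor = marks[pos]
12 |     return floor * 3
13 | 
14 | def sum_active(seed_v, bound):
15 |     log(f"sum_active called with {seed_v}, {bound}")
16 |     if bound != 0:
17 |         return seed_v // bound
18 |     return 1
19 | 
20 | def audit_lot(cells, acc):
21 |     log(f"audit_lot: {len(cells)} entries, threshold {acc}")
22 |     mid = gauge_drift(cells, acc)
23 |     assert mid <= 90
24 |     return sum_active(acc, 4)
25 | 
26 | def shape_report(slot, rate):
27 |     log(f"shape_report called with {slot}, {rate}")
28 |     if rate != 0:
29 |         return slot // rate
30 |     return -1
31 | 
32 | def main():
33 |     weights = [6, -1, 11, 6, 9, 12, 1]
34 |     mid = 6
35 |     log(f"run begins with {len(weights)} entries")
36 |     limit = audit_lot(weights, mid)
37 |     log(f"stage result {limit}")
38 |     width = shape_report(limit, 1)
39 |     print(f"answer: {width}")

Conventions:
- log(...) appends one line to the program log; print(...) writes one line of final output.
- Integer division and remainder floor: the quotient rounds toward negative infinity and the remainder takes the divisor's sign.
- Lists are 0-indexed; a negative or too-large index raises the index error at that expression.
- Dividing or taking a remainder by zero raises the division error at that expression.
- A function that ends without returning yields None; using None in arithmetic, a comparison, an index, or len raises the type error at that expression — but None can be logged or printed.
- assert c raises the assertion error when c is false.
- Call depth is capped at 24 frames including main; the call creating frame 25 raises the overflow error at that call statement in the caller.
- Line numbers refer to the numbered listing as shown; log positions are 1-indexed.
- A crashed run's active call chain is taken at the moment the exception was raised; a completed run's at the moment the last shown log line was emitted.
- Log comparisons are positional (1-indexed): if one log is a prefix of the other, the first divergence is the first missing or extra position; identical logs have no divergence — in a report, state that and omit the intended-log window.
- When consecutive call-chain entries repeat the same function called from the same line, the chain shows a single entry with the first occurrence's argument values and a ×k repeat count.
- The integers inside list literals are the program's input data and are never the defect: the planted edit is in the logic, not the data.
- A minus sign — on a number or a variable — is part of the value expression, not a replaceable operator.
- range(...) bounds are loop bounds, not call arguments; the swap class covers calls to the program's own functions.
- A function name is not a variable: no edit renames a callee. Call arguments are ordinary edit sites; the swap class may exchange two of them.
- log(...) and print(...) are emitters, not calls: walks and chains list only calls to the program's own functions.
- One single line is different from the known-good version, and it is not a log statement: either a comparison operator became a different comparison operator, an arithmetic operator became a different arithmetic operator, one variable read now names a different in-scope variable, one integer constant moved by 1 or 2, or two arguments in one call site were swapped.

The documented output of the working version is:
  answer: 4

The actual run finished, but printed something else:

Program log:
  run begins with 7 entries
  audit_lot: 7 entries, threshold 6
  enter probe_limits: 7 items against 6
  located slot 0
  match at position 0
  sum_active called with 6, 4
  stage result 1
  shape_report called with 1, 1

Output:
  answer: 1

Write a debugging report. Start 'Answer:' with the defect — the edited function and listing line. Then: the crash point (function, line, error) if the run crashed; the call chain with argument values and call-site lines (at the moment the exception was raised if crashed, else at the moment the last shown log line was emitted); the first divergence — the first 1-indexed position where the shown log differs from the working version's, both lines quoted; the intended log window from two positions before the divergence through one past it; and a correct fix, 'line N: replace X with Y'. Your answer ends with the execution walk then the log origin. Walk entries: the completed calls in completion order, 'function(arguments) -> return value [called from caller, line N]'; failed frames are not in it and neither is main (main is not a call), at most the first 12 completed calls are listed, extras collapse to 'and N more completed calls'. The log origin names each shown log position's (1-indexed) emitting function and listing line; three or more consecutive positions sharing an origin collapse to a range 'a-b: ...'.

Answer: the defect is in audit_lot at line 24.
Core observation: Everything matches until log position 6, which reads 'sum_active called with 6, 4' in place of 'sum_active called with 18, 4'.
Call chain: main -> shape_report(1, 1) (called at line 38).
First divergence: position 6 — the shown line 'sum_active called with 6, 4' should read 'sum_active called with 18, 4'.
Intended log window:
  4: located slot 0
  5: match at position 0
  6: sum_active called with 18, 4
  7: stage result 4
Execution walk:
  probe_limits([6, -1, 11, 6, 9, 12, 1], 6) -> 0  [called from gauge_drift, line 9]
  gauge_drift([6, -1, 11, 6, 9, 12, 1], 6) -> 18  [called from audit_lot, line 22]
  sum_active(6, 4) -> 1  [called from audit_lot, line 24]
  audit_lot([6, -1, 11, 6, 9, 12, 1], 6) -> 1  [called from main, line 36]
  shape_report(1, 1) -> 1  [called from main, line 38]
Origin of each log line:
  1: from main, line 35
  2: from audit_lot, line 21
  3: from probe_limits, line 2
  4: from probe_limits, line 5
  5: from gauge_drift, line 10
  6: from sum_active, line 15
  7: from main, line 37
  8: from shape_report, line 27
A correct fix: line 24: replace `acc` with `mid`.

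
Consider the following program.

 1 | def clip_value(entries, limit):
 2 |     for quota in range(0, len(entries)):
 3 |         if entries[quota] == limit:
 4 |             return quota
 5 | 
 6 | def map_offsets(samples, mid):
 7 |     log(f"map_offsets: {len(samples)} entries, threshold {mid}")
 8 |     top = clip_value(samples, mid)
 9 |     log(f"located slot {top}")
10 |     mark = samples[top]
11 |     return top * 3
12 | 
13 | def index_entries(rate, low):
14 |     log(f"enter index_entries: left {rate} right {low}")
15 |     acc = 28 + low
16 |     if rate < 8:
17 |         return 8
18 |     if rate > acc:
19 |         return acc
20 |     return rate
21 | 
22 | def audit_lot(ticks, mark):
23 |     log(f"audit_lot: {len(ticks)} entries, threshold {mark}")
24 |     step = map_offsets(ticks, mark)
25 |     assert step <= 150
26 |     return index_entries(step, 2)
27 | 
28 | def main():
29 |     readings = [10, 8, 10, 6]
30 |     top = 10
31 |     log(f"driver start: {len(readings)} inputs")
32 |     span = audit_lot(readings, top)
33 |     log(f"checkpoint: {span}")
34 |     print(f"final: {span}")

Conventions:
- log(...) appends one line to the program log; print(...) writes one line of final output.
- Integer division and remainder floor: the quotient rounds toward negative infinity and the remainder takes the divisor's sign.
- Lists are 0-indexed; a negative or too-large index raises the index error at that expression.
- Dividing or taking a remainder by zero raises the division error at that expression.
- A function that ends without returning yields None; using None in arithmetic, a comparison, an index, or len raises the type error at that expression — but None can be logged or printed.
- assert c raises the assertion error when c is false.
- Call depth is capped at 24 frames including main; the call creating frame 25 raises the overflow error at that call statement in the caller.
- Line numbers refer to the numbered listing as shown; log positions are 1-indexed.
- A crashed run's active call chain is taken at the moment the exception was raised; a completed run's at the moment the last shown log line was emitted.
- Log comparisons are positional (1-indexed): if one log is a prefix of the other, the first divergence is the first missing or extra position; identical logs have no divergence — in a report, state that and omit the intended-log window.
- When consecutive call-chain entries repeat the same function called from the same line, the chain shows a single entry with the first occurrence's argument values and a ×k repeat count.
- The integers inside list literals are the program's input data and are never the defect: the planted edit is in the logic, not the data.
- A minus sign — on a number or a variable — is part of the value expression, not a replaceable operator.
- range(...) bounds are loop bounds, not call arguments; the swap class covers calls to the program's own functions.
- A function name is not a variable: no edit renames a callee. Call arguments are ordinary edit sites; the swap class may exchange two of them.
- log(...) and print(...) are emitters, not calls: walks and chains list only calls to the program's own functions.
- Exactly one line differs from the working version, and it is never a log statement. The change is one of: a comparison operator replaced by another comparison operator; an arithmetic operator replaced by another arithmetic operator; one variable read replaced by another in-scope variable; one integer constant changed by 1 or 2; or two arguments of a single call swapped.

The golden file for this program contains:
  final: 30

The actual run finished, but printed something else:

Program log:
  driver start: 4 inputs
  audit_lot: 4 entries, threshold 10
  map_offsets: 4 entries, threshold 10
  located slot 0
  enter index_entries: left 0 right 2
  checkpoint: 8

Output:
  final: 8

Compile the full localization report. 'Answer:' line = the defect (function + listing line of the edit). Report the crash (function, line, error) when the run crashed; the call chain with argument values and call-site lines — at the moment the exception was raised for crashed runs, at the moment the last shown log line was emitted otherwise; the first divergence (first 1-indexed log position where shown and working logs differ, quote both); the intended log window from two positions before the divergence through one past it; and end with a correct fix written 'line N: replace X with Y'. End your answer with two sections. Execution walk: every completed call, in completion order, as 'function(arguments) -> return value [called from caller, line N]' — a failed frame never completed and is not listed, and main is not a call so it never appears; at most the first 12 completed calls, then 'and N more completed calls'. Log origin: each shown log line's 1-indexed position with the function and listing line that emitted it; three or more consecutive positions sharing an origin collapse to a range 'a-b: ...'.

Answer: the defect is in map_offsets at line 11.
The tell: At log position 5 the runs split — shown 'enter index_entries: left 0 right 2', but the working version logs 'enter index_entries: left 30 right 2'.
Call chain: main.
First divergence: at position 5 the run shows 'enter index_entries: left 0 right 2' where the working version logs 'enter index_entries: left 30 right 2'.
Intended log window:
  3: map_offsets: 4 entries, threshold 10
  4: located slot 0
  5: enter index_entries: left 30 right 2
  6: checkpoint: 30
Execution walk:
  clip_value([10, 8, 10, 6], 10) -> 0  [called from map_offsets, line 8]
  map_offsets([10, 8, 10, 6], 10) -> 0  [called from audit_lot, line 24]
  index_entries(0, 2) -> 8  [called from audit_lot, line 26]
  audit_lot([10, 8, 10, 6], 10) -> 8  [called from main, line 32]
Log line origins:
  1 — main, line 31
  2 — audit_lot, line 23
  3 — map_offsets, line 7
  4 — map_offsets, line 9
  5 — index_entries, line 14
  6 — main, line 33
A correct fix: line 11: replace `top` with `mark`.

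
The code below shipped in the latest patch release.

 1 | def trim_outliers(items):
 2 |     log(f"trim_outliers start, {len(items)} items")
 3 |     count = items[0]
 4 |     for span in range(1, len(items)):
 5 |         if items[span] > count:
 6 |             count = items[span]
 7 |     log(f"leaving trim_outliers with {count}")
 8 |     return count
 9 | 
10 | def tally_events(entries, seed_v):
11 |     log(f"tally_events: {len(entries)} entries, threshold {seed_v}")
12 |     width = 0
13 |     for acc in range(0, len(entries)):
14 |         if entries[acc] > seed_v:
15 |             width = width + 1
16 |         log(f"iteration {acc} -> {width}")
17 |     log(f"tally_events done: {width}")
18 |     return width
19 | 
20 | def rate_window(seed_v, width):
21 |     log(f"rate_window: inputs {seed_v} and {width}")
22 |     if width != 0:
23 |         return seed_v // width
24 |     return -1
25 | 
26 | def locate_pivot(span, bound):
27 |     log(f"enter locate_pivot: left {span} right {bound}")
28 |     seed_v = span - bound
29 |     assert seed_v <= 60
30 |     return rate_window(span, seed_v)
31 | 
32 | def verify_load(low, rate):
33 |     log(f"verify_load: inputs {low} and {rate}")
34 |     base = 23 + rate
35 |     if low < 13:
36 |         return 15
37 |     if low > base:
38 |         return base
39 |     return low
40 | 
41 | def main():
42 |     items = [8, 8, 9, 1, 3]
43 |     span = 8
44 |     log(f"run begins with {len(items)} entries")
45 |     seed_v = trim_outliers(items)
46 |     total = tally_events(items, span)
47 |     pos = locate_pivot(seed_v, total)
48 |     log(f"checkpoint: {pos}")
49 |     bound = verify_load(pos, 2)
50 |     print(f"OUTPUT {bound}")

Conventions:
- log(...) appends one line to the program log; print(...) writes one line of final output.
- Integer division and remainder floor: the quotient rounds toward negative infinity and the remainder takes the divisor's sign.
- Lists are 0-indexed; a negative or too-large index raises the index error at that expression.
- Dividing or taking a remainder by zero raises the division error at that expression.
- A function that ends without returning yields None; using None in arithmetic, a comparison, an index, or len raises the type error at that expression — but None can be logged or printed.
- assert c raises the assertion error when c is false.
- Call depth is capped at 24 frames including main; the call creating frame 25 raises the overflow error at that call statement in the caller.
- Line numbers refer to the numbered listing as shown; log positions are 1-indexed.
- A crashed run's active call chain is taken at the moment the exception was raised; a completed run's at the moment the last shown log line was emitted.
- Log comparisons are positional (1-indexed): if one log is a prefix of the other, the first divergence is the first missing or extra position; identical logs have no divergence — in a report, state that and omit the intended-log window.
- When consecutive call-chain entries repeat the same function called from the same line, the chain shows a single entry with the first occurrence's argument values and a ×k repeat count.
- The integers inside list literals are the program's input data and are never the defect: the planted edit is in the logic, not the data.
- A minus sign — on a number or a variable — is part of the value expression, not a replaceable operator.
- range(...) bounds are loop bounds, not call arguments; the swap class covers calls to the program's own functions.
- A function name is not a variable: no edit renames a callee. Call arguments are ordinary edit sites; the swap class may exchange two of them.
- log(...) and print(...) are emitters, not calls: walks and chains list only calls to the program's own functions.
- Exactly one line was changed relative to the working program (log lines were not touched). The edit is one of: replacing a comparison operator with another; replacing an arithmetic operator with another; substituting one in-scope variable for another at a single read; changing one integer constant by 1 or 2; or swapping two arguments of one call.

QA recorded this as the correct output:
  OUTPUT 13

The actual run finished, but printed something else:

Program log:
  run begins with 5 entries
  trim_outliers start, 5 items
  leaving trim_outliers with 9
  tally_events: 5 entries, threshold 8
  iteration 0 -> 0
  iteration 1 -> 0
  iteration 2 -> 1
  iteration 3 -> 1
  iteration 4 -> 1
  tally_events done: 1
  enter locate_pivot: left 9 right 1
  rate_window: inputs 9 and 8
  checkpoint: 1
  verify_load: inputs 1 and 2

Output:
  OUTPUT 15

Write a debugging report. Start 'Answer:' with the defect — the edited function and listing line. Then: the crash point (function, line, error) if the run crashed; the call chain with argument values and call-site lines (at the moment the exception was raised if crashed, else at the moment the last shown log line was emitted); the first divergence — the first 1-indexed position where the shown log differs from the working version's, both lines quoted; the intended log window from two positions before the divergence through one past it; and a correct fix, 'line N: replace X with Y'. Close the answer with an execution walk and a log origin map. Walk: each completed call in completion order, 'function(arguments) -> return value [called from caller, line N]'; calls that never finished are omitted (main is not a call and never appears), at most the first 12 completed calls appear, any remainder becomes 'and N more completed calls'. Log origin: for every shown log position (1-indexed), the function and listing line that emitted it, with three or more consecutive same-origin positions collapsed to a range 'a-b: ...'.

Answer: the defect is in verify_load at line 36.
Core observation: Log streams are identical — the defect surfaces only in the printed output.
Call chain: main -> verify_load(1, 2) (called at line 49).
First divergence: none; the two logs match at every position.
Execution walk:
  trim_outliers([8, 8, 9, 1, 3]) -> 9  [called from main, line 45]
  tally_events([8, 8, 9, 1, 3], 8) -> 1  [called from main, line 46]
  rate_window(9, 8) -> 1  [called from locate_pivot, line 30]
  locate_pivot(9, 1) -> 1  [called from main, line 47]
  verify_load(1, 2) -> 15  [called from main, line 49]
Origin of each log line:
  1: from main, line 44
  2: from trim_outliers, line 2
  3: from trim_outliers, line 7
  4: from tally_events, line 11
  5-9: from tally_events, line 16
  10: from tally_events, line 17
  11: from locate_pivot, line 27
  12: from rate_window, line 21
  13: from main, line 48
  14: from verify_load, line 33
A correct fix: line 36: replace `15` with `13`.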